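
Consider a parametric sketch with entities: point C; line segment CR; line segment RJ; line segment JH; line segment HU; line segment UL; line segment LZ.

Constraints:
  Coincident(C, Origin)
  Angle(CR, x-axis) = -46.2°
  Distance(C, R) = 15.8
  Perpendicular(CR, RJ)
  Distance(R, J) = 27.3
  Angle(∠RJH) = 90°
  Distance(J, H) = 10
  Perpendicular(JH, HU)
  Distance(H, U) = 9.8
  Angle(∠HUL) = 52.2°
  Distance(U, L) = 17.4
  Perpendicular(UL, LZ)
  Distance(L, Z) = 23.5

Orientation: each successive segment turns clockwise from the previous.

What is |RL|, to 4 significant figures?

28.41

JH is perpendicular to HU, so HU runs at 43.80°; with |HU| = 9.8, U = (-8.616, -16.30). ∠HUL = 52.2° gives UL at -84.00° from the x-axis; with |UL| = 17.4, L = (-6.798, -33.60). Then |RL| = |L − R| = 28.41.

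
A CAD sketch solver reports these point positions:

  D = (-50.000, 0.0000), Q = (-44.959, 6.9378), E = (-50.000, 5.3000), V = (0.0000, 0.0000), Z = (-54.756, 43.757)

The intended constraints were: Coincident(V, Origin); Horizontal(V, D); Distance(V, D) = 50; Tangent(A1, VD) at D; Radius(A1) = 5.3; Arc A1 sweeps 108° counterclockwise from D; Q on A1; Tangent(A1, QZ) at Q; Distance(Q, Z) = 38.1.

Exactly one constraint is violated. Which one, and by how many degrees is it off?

Tangent(A1, QZ) at Q — off by 3.10°.

V = (0.00, 0.00) ✓; V.y = 0.00, D.y = 0.00 ✓; |VD| = 50.00 ✓; ∠(ED, DV) = 90.00° ✓; |ED| = 5.300 ✓; bearing(E→Q) − bearing(E→D) = 108.0° ✓; |EQ| = 5.300 ✓; ∠(EQ, QZ) = 93.10° ✗; |QZ| = 38.10 ✓.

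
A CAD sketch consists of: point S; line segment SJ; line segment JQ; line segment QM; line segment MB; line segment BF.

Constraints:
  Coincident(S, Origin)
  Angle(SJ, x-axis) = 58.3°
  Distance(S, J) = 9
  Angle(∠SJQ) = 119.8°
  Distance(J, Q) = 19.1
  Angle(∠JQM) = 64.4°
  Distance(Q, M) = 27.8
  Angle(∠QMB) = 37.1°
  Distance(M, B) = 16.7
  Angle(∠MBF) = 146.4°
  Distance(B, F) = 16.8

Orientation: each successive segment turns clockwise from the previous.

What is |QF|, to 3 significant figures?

11.3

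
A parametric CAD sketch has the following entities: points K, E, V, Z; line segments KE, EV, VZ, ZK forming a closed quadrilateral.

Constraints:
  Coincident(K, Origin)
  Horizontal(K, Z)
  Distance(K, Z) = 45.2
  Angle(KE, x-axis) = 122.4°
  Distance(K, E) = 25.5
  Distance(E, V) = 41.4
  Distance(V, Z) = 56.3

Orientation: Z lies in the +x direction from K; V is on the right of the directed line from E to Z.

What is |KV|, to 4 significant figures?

20.88

K is at the origin; K and Z share the same y with |KZ| = 45.2 and Z in +x, so Z = (45.2, 0). KE runs at 122.4° with |KE| = 25.5, so E = (-13.66, 21.53). V is determined by |EV| = 41.4 and |VZ| = 56.3 together: it lies at the intersection of circle(E, 41.4) and circle(Z, 56.3). With |EZ| = 62.68, the foot of the radical line on EZ is 19.73 from E and the perpendicular offset is √(41.4² − 19.73²) = 36.40. Taking the right-of-EZ solution: V = (-7.641, -19.43).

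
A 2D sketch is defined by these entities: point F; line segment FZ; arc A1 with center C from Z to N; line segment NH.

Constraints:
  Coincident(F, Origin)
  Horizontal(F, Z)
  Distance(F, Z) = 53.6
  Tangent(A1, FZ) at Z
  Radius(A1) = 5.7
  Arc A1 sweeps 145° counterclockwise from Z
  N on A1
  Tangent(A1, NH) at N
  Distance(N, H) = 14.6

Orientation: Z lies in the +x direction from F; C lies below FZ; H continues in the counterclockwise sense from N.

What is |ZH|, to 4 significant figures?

20.66

On A1, Z sits at bearing 90° from C; a 145° counterclockwise sweep puts N at bearing 235°, so N = C + 5.7·(cos 235°, sin 235°) = (50.33, -10.37). A1 meets NH tangentially, so CN is at right angles to NH, so NH runs along (−sin 235°, cos 235°); with |NH| = 14.6, H = (62.29, -18.74). Then |ZH| = |H − Z| = 20.66.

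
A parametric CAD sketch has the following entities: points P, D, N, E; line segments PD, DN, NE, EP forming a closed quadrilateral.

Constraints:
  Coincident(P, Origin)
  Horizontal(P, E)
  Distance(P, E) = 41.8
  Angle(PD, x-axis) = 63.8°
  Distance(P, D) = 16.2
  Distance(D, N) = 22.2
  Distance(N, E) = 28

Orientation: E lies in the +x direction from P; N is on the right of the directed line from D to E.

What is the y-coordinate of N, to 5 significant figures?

-6.3988

Checks: |DN| = 22.20 ✓; |NE| = 28.00 ✓.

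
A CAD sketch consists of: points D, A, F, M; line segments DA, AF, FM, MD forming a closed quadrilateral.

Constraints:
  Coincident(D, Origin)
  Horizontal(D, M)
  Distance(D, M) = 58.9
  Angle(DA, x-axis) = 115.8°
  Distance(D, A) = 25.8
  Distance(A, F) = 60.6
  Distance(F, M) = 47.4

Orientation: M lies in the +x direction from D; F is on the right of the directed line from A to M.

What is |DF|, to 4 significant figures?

35.05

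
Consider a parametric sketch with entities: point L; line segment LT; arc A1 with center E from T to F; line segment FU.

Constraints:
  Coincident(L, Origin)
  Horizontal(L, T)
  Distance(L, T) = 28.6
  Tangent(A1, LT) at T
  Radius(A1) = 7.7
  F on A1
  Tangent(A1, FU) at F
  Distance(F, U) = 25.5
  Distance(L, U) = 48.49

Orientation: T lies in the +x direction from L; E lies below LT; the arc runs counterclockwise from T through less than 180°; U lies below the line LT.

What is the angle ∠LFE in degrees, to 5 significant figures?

121.40°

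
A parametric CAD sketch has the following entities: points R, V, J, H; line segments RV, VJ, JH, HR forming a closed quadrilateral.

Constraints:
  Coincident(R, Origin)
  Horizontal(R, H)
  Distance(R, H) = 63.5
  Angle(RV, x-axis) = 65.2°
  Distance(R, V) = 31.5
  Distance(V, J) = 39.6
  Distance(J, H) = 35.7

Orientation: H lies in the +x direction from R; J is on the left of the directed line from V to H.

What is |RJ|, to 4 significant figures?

62.48

R is at the origin; R and H share the same y with |RH| = 63.5 and H in +x, so H = (63.5, 0). RV runs at 65.2° with |RV| = 31.5, so V = (13.21, 28.59). J is determined by |VJ| = 39.6 and |JH| = 35.7 together: it lies at the intersection of circle(V, 39.6) and circle(H, 35.7). With |VH| = 57.85, the foot of the radical line on VH is 31.46 from V and the perpendicular offset is √(39.6² − 31.46²) = 24.05. Taking the left-of-VH solution: J = (52.45, 33.95).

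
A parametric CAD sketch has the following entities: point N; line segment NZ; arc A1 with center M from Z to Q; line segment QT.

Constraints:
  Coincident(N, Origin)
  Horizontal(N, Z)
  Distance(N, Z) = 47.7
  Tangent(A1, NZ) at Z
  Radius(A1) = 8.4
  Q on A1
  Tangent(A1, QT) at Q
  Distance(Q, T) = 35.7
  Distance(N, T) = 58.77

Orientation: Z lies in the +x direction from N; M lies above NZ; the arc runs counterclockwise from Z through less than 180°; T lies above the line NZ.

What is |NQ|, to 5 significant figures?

56.518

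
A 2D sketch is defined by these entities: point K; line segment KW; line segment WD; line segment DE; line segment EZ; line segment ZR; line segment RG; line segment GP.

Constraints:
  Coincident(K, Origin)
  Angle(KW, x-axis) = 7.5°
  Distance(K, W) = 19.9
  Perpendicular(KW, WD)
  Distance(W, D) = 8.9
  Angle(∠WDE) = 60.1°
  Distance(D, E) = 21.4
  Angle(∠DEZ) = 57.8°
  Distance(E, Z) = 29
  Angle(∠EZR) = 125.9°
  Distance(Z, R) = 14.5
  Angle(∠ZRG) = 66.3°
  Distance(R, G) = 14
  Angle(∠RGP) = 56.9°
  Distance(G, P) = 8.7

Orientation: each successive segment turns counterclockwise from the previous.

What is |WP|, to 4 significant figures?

11.93

∠ZRG = 66.3° gives RG at 147.4° from the x-axis; with |RG| = 14.0, G = (29.02, 3.903). ∠RGP = 56.9° gives GP at -89.50° from the x-axis; with |GP| = 8.7, P = (29.09, -4.797). Then |WP| = |P − W| = 11.93.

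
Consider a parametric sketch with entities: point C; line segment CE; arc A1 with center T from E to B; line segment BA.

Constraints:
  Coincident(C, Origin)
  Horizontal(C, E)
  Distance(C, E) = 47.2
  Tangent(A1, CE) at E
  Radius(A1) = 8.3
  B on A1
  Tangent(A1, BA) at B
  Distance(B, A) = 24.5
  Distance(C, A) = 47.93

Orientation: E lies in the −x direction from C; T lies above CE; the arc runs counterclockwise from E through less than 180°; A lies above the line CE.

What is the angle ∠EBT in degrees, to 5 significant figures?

48.451°

C is at the origin; CE is horizontal with |CE| = 47.2 and E on the −x side, so E = (-47.200, 0.0000). The tangent condition forces TE to be normal to CE, so T = E + (0, 8.3) = (-47.200, 8.3000). Since TB ⟂ BA (tangency), |TA| = √(8.3² + 24.5²) = 25.868 regardless of where B sits on A1. So A lies on both circle(C, 47.93) and circle(T, 25.868); the above-CE intersection is A = (-36.016, 31.625). B is the foot of the tangent from A: B = (-38.960, 7.3026).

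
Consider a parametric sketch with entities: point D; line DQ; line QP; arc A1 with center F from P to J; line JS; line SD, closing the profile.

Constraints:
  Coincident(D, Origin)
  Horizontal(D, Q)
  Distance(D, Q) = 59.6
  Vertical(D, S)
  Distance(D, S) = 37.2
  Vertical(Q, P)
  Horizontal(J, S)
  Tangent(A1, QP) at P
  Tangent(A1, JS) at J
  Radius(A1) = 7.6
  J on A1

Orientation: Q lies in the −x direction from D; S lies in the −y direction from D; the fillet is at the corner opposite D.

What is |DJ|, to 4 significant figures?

63.94

D is at the origin; D and Q share the same y with |DQ| = 59.6 and Q on the −x side, so Q = (-59.60, 0.000). DS is vertical with |DS| = 37.2 and S on the −y side, so S = (0.000, -37.20). The virtual corner opposite D is at (-59.60, -37.20). Since A1 is tangent to QP there, FP ⟂ QP and the tangent condition forces FJ to be normal to JS, with radius 7.6, so the center F sits 7.6 in from both sides at F = (-52.00, -29.60). That places the tangent points at P = (-59.60, -29.60) on QP and J = (-52.00, -37.20) on JS. Then |DJ| = |J − D| = 63.94.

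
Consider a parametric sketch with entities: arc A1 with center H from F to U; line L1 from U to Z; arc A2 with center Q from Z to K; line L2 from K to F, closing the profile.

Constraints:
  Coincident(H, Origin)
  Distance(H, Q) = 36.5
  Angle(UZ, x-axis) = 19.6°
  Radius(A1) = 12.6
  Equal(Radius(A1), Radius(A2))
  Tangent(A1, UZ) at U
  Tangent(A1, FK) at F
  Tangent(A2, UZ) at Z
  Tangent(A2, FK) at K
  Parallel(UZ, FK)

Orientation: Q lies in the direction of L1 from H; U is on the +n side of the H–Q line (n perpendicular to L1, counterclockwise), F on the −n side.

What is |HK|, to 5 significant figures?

38.614

Tangency of A1 to both parallel lines with radius 12.6 puts U and F at H ± 12.6·n: U = (-4.2267, 11.870), F = (4.2267, -11.870). Equal radii place Z and K the same way about Q: Z = Q + 12.6·n = (30.158, 24.114), K = Q − 12.6·n = (38.612, 0.37406). Then |HK| = |K − H| = 38.614.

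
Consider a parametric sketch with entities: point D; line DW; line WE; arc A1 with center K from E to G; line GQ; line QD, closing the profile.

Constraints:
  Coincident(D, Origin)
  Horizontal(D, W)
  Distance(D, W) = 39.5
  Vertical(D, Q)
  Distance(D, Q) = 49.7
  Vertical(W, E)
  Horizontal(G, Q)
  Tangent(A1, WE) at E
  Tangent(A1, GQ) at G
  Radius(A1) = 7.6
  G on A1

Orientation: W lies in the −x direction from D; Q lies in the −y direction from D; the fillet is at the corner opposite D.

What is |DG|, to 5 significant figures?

59.057

The virtual corner opposite D is at (-39.500, -49.700). A1 meets WE tangentially, so KE is at right angles to WE and A1 meets GQ tangentially, so KG is at right angles to GQ, with radius 7.6, so the center K sits 7.6 in from both sides at K = (-31.900, -42.100). That places the tangent points at E = (-39.500, -42.100) on WE and G = (-31.900, -49.700) on GQ. Then |DG| = |G − D| = 59.057.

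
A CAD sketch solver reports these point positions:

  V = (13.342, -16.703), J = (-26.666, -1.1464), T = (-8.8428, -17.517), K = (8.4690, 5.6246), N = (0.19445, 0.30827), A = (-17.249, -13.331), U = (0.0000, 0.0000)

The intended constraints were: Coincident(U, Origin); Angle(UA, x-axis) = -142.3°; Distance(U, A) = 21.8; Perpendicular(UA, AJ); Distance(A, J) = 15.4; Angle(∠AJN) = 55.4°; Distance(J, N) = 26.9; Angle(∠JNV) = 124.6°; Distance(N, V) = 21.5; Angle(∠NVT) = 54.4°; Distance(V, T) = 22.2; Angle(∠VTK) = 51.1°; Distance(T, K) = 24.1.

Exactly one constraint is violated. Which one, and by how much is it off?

Distance(T, K) = 24.1 — off by 4.80.

U = (0.00, 0.00) ✓; UA at -142.3° ✓; |UA| = 21.80 ✓; ∠(UA, AJ) = 90.00° ✓; |AJ| = 15.40 ✓; ∠AJN = 55.40° ✓; |JN| = 26.90 ✓; ∠JNV = 124.6° ✓; |NV| = 21.50 ✓; ∠NVT = 54.40° ✓; |VT| = 22.20 ✓; ∠VTK = 51.10° ✓; |TK| = 28.90 ✗.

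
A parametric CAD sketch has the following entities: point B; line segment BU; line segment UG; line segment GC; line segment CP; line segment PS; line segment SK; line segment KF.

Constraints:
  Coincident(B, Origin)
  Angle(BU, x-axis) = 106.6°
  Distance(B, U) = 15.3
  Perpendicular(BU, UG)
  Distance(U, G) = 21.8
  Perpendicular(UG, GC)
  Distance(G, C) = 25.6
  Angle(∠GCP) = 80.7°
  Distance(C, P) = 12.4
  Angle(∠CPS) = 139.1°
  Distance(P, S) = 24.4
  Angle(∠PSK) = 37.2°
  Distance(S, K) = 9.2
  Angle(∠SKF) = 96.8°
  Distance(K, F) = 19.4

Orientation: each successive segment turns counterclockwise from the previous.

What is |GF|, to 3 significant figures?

33.6

B is at the origin; BU runs at 106.6° with length 15.3, so U = (-4.37, 14.7). BU is perpendicular to UG, so UG runs at -163°; with |UG| = 21.8, G = (-25.3, 8.43). The perpendicularity gives GC at right angles to UG, so GC runs at -73.4°; with |GC| = 25.6, C = (-17.9, -16.1). ∠GCP = 80.7° gives CP at 25.9° from the x-axis; with |CP| = 12.4, P = (-6.79, -10.7). ∠CPS = 139.1° gives PS at 66.8° from the x-axis; with |PS| = 24.4, S = (2.82, 11.7). ∠PSK = 37.2° gives SK at -150° from the x-axis; with |SK| = 9.2, K = (-5.18, 7.20). ∠SKF = 96.8° gives KF at -67.2° from the x-axis; with |KF| = 19.4, F = (2.34, -10.7). Then |GF| = |F − G| = 33.6.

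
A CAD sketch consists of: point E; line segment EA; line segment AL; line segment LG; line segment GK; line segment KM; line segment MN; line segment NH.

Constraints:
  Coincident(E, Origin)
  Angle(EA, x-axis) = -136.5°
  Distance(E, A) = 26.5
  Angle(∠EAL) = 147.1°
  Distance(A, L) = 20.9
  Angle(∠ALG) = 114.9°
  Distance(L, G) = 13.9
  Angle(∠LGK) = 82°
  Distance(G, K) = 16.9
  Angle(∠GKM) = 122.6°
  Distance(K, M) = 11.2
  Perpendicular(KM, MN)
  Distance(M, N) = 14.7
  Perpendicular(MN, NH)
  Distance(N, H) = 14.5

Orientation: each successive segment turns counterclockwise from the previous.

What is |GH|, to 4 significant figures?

5.824

E is at the origin; EA runs at -136.5° with length 26.5, so A = (-19.22, -18.24). ∠EAL = 147.1° gives AL at -103.6° from the x-axis; with |AL| = 20.9, L = (-24.14, -38.56). ∠ALG = 114.9° gives LG at -38.50° from the x-axis; with |LG| = 13.9, G = (-13.26, -47.21). ∠LGK = 82.0° gives GK at 59.50° from the x-axis; with |GK| = 16.9, K = (-4.681, -32.65). ∠GKM = 122.6° gives KM at 116.9° from the x-axis; with |KM| = 11.2, M = (-9.749, -22.66). The perpendicularity gives MN at right angles to KM, so MN runs at -153.1°; with |MN| = 14.7, N = (-22.86, -29.31). MN is perpendicular to NH, so NH runs at -63.10°; with |NH| = 14.5, H = (-16.30, -42.24). Then |GH| = |H − G| = 5.824.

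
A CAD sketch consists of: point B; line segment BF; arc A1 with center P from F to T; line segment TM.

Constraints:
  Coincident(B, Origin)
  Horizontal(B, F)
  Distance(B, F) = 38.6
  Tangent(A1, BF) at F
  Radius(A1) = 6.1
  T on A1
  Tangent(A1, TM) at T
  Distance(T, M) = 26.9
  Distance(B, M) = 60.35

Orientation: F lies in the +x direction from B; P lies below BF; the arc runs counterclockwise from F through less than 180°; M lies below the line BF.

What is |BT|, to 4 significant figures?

35.62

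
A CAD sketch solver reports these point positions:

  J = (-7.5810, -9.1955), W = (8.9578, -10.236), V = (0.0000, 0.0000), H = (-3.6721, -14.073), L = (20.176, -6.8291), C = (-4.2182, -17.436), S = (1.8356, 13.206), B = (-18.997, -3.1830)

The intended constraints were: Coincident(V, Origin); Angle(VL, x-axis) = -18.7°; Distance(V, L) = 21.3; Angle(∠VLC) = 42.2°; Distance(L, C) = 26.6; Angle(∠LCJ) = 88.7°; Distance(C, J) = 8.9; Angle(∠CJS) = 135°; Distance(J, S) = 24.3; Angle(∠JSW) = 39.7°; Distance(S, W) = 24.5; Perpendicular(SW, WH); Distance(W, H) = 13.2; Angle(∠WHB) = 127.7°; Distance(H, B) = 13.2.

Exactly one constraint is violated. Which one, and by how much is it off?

Distance(H, B) = 13.2 — off by 5.60.

V = (0.00, 0.00) ✓; VL at -18.70° ✓; |VL| = 21.30 ✓; ∠VLC = 42.20° ✓; |LC| = 26.60 ✓; ∠LCJ = 88.70° ✓; |CJ| = 8.900 ✓; ∠CJS = 135.0° ✓; |JS| = 24.30 ✓; ∠JSW = 39.70° ✓; |SW| = 24.50 ✓; ∠(SW, WH) = 90.00° ✓; |WH| = 13.20 ✓; ∠WHB = 127.7° ✓; |HB| = 18.80 ✗.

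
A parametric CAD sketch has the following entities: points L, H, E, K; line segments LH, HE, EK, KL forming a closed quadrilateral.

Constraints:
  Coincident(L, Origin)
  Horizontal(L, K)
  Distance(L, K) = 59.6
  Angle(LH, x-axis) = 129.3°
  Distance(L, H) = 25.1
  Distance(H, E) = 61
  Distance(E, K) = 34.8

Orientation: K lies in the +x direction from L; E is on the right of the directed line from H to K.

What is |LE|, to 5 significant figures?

36.650

Checks: |HE| = 61.00 ✓; |EK| = 34.80 ✓.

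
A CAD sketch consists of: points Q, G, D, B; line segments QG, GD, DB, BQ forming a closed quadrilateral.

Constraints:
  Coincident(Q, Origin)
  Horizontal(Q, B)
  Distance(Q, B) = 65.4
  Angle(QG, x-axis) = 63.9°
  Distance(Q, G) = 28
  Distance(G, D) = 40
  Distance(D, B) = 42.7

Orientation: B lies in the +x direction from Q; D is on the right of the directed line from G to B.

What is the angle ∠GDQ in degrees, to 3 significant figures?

44.4°

Q is at the origin; QB is horizontal with |QB| = 65.4 and B in +x, so B = (65.4, 0). QG runs at 63.9° with |QG| = 28.0, so G = (12.3, 25.1). D is determined by |GD| = 40.0 and |DB| = 42.7 together: it lies at the intersection of circle(G, 40.0) and circle(B, 42.7). With |GB| = 58.7, the foot of the radical line on GB is 27.5 from G and the perpendicular offset is √(40.0² − 27.5²) = 29.1. Taking the right-of-GB solution: D = (24.7, -12.9).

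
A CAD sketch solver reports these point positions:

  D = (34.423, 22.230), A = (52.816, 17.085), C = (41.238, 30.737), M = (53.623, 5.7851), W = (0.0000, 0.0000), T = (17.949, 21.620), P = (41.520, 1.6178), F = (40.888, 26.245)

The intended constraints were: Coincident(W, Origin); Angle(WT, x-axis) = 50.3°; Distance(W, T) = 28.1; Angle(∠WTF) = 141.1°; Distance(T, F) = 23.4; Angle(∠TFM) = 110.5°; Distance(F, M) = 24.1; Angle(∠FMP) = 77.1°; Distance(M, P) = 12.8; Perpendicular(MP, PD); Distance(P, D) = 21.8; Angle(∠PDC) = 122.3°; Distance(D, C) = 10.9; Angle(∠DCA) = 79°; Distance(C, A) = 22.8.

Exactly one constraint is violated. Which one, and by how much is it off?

Distance(C, A) = 22.8 — off by 4.90.

W = (0.00, 0.00) ✓; WT at 50.30° ✓; |WT| = 28.10 ✓; ∠WTF = 141.1° ✓; |TF| = 23.40 ✓; ∠TFM = 110.5° ✓; |FM| = 24.10 ✓; ∠FMP = 77.10° ✓; |MP| = 12.80 ✓; ∠(MP, PD) = 90.00° ✓; |PD| = 21.80 ✓; ∠PDC = 122.3° ✓; |DC| = 10.90 ✓; ∠DCA = 79.00° ✓; |CA| = 17.90 ✗.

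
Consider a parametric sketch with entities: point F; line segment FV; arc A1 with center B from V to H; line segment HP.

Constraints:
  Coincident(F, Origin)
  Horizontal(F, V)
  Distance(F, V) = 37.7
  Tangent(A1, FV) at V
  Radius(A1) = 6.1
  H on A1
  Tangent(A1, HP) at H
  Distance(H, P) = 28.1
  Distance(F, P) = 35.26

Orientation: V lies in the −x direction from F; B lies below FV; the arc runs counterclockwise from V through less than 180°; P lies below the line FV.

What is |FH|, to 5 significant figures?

43.007

Checks: F.y = 0.00, V.y = 0.00 ✓; |BH| = 6.100 ✓; ∠(BH, HP) = 90.00° ✓; |HP| = 28.10 ✓; |FP| = 35.26 ✓.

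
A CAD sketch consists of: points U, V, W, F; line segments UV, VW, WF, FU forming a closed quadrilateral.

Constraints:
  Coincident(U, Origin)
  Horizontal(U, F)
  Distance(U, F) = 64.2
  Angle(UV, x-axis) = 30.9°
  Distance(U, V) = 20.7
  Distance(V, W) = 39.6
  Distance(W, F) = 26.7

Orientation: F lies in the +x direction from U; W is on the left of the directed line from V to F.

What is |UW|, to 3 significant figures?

60.1

Checks: |VW| = 39.60 ✓; |WF| = 26.70 ✓.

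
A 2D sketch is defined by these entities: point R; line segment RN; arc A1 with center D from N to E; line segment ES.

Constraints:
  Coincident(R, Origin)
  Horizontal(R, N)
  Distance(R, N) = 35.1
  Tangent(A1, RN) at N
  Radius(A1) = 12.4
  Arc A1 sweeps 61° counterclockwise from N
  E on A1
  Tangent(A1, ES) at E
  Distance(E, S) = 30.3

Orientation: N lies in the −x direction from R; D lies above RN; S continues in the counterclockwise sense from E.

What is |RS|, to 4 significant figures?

34.25

R is at the origin; RN is horizontal with |RN| = 35.1 and N on the −x side, so N = (-35.10, 0.000). Since A1 is tangent to RN there, DN ⟂ RN, so D = N + (0, 12.4) = (-35.10, 12.40). On A1, N sits at bearing -90° from D; a 61° counterclockwise sweep puts E at bearing -29°, so E = D + 12.4·(cos -29°, sin -29°) = (-24.25, 6.388). Tangency of A1 to ES means the radius DE is perpendicular to ES, so ES runs along (−sin -29°, cos -29°); with |ES| = 30.3, S = (-9.565, 32.89). Then |RS| = |S − R| = 34.25.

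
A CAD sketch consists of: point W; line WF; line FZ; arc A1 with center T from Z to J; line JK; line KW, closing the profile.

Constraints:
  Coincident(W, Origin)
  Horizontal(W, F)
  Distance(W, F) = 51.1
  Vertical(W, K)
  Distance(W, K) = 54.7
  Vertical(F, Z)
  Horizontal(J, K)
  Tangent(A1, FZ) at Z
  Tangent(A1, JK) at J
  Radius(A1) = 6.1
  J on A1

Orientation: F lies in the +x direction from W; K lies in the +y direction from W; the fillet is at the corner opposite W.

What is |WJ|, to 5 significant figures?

70.831

W is at the origin; WF is horizontal with |WF| = 51.1 and F on the +x side, so F = (51.100, 0.0000). W and K share the same x with |WK| = 54.7 and K on the +y side, so K = (0.0000, 54.700). The virtual corner opposite W is at (51.100, 54.700). The tangent condition forces TZ to be normal to FZ and since A1 is tangent to JK there, TJ ⟂ JK, with radius 6.1, so the center T sits 6.1 in from both sides at T = (45.000, 48.600). That places the tangent points at Z = (51.100, 48.600) on FZ and J = (45.000, 54.700) on JK. Then |WJ| = |J − W| = 70.831.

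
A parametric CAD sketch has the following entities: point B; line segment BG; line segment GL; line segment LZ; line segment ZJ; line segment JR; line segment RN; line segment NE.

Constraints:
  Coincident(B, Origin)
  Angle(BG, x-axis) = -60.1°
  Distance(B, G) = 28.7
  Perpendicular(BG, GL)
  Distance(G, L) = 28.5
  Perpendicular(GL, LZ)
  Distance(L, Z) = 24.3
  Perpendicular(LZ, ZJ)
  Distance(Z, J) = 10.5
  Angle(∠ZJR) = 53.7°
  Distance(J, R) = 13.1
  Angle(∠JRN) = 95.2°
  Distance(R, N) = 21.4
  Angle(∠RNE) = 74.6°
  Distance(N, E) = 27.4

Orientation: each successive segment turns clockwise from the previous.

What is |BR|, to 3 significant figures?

29.8

LZ is perpendicular to ZJ, so ZJ runs at 29.9°; with |ZJ| = 10.5, J = (-13.4, -12.8). ∠ZJR = 53.7° gives JR at -96.4° from the x-axis; with |JR| = 13.1, R = (-14.9, -25.8). Then |BR| = |R − B| = 29.8.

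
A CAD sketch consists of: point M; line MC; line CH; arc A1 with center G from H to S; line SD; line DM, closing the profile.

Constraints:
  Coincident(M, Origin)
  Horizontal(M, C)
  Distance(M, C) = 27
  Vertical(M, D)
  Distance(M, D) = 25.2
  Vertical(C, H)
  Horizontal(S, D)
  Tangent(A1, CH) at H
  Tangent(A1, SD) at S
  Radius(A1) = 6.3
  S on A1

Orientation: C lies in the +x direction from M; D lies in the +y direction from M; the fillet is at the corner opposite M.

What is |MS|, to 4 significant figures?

32.61

M is at the origin; M and C share the same y with |MC| = 27.0 and C on the +x side, so C = (27.00, 0.000). M and D share the same x with |MD| = 25.2 and D on the +y side, so D = (0.000, 25.20). The virtual corner opposite M is at (27.00, 25.20). Since A1 is tangent to CH there, GH ⟂ CH and the tangent condition forces GS to be normal to SD, with radius 6.3, so the center G sits 6.3 in from both sides at G = (20.70, 18.90). That places the tangent points at H = (27.00, 18.90) on CH and S = (20.70, 25.20) on SD. Then |MS| = |S − M| = 32.61.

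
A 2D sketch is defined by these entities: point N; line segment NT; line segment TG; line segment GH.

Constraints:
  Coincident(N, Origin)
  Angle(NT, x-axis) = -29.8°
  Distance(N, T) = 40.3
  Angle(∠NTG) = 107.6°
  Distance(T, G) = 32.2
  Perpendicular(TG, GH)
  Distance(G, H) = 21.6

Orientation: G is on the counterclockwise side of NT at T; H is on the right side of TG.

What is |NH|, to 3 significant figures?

74.6

N is at the origin; NT runs at -29.8° with length 40.3, so T = 40.3·(cos -29.8°, sin -29.8°) = (35.0, -20.0). ∠NTG = 107.6°, so TG runs at -29.8° + (180° − 107.6°) = 42.6° from the x-axis; with |TG| = 32.2, G = T + 32.2·(cos 42.6°, sin 42.6°) = (58.7, 1.77). The perpendicularity gives GH at right angles to TG; with |GH| = 21.6 on the right of TG, H = G + 21.6·(0.677, -0.736) = (73.3, -14.1). Then |NH| = |H − N| = 74.6.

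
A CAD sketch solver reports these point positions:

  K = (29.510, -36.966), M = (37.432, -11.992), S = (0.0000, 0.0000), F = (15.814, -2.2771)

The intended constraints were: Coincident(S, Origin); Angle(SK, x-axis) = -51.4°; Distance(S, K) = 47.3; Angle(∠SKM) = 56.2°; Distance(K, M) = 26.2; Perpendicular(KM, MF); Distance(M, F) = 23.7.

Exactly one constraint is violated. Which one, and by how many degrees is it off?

Perpendicular(KM, MF) — off by 6.60°.

S = (0.00, 0.00) ✓; SK at -51.40° ✓; |SK| = 47.30 ✓; ∠SKM = 56.20° ✓; |KM| = 26.20 ✓; ∠(KM, MF) = 83.40° ✗; |MF| = 23.70 ✓.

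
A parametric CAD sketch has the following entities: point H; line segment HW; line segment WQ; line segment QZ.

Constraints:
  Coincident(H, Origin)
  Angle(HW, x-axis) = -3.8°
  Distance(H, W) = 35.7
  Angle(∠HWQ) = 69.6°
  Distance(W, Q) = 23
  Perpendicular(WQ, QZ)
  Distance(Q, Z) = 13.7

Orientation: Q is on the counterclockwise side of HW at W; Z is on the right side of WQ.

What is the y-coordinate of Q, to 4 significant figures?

19.68

H is at the origin; HW runs at -3.8° with length 35.7, so W = 35.7·(cos -3.8°, sin -3.8°) = (35.62, -2.366). ∠HWQ = 69.6°, so WQ runs at -3.8° + (180° − 69.6°) = 106.6° from the x-axis; with |WQ| = 23.0, Q = W + 23.0·(cos 106.6°, sin 106.6°) = (29.05, 19.68). So Q.y = 19.68.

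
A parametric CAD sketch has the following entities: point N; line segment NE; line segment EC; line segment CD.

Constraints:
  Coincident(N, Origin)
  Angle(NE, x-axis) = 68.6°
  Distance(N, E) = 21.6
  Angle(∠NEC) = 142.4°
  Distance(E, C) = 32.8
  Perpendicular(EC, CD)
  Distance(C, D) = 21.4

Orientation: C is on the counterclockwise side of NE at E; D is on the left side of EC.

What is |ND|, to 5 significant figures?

50.586

N is at the origin; NE runs at 68.6° with length 21.6, so E = 21.6·(cos 68.6°, sin 68.6°) = (7.8813, 20.111). ∠NEC = 142.4°, so EC runs at 68.6° + (180° − 142.4°) = 106.20° from the x-axis; with |EC| = 32.8, C = E + 32.8·(cos 106.20°, sin 106.20°) = (-1.2696, 51.608). The perpendicularity gives CD at right angles to EC; with |CD| = 21.4 on the left of EC, D = C + 21.4·(-0.96029, -0.27899) = (-21.820, 45.638). Then |ND| = |D − N| = 50.586.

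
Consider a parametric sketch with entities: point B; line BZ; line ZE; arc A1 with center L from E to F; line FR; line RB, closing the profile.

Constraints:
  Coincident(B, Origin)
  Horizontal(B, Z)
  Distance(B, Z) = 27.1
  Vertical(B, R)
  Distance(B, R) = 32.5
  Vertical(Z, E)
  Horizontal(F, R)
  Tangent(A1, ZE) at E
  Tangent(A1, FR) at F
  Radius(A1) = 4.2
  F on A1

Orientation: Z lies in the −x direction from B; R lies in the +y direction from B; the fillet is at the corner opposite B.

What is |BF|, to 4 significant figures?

39.76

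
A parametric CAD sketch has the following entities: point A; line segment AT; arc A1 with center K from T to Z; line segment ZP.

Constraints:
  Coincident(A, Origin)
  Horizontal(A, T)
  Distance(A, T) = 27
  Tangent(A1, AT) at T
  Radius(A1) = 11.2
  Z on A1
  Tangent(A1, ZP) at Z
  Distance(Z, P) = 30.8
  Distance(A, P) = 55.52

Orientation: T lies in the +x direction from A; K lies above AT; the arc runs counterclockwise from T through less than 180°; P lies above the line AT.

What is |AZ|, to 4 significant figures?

40.07

Checks: |KZ| = 11.20 ✓; ∠(KZ, ZP) = 90.00° ✓; |ZP| = 30.80 ✓; |AP| = 55.52 ✓.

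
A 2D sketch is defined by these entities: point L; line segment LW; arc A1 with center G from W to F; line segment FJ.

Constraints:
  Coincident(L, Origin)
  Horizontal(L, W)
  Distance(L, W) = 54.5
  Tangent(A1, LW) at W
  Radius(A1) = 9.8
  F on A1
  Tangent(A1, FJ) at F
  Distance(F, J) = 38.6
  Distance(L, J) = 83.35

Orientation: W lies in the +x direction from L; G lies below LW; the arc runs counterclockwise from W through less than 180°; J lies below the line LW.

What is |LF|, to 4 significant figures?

49.02

Checks: |GF| = 9.800 ✓; ∠(GF, FJ) = 90.00° ✓; |FJ| = 38.60 ✓; |LJ| = 83.35 ✓.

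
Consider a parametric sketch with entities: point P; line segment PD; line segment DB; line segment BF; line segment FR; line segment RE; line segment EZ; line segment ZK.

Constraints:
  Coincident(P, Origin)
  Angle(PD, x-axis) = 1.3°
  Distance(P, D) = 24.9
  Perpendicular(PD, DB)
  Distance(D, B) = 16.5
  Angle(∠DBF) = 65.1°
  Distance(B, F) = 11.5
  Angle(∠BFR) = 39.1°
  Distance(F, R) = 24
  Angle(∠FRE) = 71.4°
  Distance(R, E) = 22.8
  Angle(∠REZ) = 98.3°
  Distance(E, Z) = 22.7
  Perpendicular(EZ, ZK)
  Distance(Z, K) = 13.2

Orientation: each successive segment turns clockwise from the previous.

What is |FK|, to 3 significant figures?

5.60

P is at the origin; PD runs at 1.3° with length 24.9, so D = (24.9, 0.565). PD is perpendicular to DB, so DB runs at -88.7°; with |DB| = 16.5, B = (25.3, -15.9). ∠DBF = 65.1° gives BF at 156° from the x-axis; with |BF| = 11.5, F = (14.7, -11.3). ∠BFR = 39.1° gives FR at 15.5° from the x-axis; with |FR| = 24.0, R = (37.9, -4.91). ∠FRE = 71.4° gives RE at -93.1° from the x-axis; with |RE| = 22.8, E = (36.6, -27.7). ∠REZ = 98.3° gives EZ at -175° from the x-axis; with |EZ| = 22.7, Z = (14.0, -29.7). EZ ⟂ ZK, so ZK runs at 95.2°; with |ZK| = 13.2, K = (12.8, -16.6). Then |FK| = |K − F| = 5.60.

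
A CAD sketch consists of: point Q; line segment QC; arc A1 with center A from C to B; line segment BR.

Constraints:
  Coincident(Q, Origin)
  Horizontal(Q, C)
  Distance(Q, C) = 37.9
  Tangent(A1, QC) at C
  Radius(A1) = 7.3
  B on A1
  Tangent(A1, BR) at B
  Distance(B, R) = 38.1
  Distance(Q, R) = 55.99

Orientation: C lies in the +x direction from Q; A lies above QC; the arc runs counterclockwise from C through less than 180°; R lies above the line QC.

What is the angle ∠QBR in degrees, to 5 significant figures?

83.134°

Q is at the origin; QC is horizontal with |QC| = 37.9 and C on the +x side, so C = (37.900, 0.0000). The tangent condition forces AC to be normal to QC, so A = C + (0, 7.3) = (37.900, 7.3000). Since AB ⟂ BR (tangency), |AR| = √(7.3² + 38.1²) = 38.793 regardless of where B sits on A1. So R lies on both circle(Q, 55.99) and circle(A, 38.793); the above-QC intersection is R = (32.355, 45.695). B is the foot of the tangent from R: B = (44.800, 9.6843).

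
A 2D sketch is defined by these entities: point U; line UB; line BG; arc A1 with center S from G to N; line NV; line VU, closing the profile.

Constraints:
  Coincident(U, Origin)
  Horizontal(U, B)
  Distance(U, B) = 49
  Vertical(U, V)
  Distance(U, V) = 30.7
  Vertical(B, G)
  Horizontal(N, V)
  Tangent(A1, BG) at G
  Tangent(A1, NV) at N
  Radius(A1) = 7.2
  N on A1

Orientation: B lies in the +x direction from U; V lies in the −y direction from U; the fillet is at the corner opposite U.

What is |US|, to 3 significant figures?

48.0

U is at the origin; UB is horizontal with |UB| = 49.0 and B on the +x side, so B = (49.0, 0.00). UV is vertical with |UV| = 30.7 and V on the −y side, so V = (0.00, -30.7). The virtual corner opposite U is at (49.0, -30.7). Tangency of A1 to BG means the radius SG is perpendicular to BG and A1 meets NV tangentially, so SN is at right angles to NV, with radius 7.2, so the center S sits 7.2 in from both sides at S = (41.8, -23.5). Then |US| = |S − U| = 48.0.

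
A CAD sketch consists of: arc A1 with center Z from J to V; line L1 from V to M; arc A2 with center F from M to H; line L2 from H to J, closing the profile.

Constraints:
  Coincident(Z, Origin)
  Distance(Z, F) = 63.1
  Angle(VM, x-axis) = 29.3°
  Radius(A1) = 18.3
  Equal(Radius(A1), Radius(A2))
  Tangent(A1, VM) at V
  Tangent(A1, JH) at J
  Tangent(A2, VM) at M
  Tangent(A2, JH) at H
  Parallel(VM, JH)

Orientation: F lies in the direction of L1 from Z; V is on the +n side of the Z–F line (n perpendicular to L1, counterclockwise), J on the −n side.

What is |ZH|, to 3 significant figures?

65.7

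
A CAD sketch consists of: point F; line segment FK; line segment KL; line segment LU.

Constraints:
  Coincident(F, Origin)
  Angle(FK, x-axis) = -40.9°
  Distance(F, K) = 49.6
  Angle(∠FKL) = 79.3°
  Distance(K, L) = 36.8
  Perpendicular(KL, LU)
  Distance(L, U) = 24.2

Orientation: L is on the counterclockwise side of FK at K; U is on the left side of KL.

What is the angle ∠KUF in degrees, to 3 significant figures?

75.0°

F is at the origin; FK runs at -40.9° with length 49.6, so K = 49.6·(cos -40.9°, sin -40.9°) = (37.5, -32.5). ∠FKL = 79.3°, so KL runs at -40.9° + (180° − 79.3°) = 59.8° from the x-axis; with |KL| = 36.8, L = K + 36.8·(cos 59.8°, sin 59.8°) = (56.0, -0.670). The perpendicularity gives LU at right angles to KL; with |LU| = 24.2 on the left of KL, U = L + 24.2·(-0.864, 0.503) = (35.1, 11.5). Then cos ∠KUF = UK·UF / (|UK||UF|), giving 75.0°.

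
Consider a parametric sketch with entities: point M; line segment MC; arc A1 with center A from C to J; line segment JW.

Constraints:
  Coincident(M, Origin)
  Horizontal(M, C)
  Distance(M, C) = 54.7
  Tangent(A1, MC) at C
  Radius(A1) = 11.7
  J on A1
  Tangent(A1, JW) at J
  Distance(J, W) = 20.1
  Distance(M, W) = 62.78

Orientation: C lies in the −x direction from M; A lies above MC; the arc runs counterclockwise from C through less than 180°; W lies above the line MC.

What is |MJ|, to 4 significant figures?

47.01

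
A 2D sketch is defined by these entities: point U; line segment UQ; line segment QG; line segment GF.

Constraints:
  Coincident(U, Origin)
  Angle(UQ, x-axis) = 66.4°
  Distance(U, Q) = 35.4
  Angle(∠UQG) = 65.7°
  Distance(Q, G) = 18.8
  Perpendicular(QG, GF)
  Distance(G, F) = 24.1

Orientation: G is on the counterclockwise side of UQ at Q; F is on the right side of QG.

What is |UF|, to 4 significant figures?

56.52

U is at the origin; UQ runs at 66.4° with length 35.4, so Q = 35.4·(cos 66.4°, sin 66.4°) = (14.17, 32.44). ∠UQG = 65.7°, so QG runs at 66.4° + (180° − 65.7°) = 180.7° from the x-axis; with |QG| = 18.8, G = Q + 18.8·(cos 180.7°, sin 180.7°) = (-4.626, 32.21). QG ⟂ GF; with |GF| = 24.1 on the right of QG, F = G + 24.1·(-0.01222, 0.9999) = (-4.921, 56.31). Then |UF| = |F − U| = 56.52.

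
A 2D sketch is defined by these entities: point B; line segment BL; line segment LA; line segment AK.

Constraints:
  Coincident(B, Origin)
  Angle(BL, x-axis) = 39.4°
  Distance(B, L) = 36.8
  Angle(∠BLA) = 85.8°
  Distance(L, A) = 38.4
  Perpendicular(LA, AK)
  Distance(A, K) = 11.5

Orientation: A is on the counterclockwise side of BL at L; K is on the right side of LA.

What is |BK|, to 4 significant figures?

59.98

∠BLA = 85.8°, so LA runs at 39.4° + (180° − 85.8°) = 133.6° from the x-axis; with |LA| = 38.4, A = L + 38.4·(cos 133.6°, sin 133.6°) = (1.955, 51.17). LA is perpendicular to AK; with |AK| = 11.5 on the right of LA, K = A + 11.5·(0.7242, 0.6896) = (10.28, 59.10). Then |BK| = |K − B| = 59.98.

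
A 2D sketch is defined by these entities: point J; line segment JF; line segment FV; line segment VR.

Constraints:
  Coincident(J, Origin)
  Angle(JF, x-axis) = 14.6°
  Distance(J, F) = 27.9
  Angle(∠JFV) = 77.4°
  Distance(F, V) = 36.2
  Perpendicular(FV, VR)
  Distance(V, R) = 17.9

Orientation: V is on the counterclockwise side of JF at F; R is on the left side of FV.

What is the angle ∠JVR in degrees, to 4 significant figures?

47.88°

J is at the origin; JF runs at 14.6° with length 27.9, so F = 27.9·(cos 14.6°, sin 14.6°) = (27.00, 7.033). ∠JFV = 77.4°, so FV runs at 14.6° + (180° − 77.4°) = 117.2° from the x-axis; with |FV| = 36.2, V = F + 36.2·(cos 117.2°, sin 117.2°) = (10.45, 39.23). FV ⟂ VR; with |VR| = 17.9 on the left of FV, R = V + 17.9·(-0.8894, -0.4571) = (-5.468, 31.05). Then cos ∠JVR = VJ·VR / (|VJ||VR|), giving 47.88°.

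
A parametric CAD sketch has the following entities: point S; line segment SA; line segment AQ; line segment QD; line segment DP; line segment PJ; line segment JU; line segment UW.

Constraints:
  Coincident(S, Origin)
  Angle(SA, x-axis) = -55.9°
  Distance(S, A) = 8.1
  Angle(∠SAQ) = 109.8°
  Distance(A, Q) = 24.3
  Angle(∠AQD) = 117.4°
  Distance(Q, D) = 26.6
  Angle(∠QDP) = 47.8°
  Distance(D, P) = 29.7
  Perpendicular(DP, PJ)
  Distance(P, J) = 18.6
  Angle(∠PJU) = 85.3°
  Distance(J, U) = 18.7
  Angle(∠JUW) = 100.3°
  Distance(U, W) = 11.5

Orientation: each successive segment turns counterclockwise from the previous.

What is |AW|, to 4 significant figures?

32.39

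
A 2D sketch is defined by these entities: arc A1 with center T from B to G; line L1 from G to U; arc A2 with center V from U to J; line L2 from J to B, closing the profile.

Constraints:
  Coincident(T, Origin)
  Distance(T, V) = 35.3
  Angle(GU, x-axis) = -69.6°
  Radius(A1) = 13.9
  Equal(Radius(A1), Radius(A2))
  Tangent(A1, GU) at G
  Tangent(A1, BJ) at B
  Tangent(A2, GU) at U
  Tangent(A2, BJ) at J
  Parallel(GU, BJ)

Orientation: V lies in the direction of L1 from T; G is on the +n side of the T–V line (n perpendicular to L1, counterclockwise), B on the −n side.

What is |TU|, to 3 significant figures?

37.9

The slot axis is L1's direction at -69.6°, so u = (cos -69.6°, sin -69.6°) = (0.349, -0.937) and n = (−sin -69.6°, cos -69.6°) = (0.937, 0.349). T is at the origin and V lies 35.3 along u from T, so V = 35.3·u = (12.3, -33.1). Tangency of A1 to both parallel lines with radius 13.9 puts G and B at T ± 13.9·n: G = (13.0, 4.85), B = (-13.0, -4.85). Equal radii place U and J the same way about V: U = V + 13.9·n = (25.3, -28.2), J = V − 13.9·n = (-0.724, -37.9). Then |TU| = |U − T| = 37.9.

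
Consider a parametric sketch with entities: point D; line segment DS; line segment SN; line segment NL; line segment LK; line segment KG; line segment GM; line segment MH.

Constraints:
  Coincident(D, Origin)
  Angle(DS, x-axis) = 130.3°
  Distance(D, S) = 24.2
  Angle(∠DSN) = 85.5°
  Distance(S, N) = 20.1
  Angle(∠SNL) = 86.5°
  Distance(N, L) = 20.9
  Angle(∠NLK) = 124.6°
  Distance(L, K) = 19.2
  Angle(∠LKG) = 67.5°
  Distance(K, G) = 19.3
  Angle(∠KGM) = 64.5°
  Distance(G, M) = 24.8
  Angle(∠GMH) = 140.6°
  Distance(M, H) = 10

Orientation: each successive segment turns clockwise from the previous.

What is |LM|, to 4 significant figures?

4.818

∠LKG = 67.5° gives KG at 134.4° from the x-axis; with |KG| = 19.3, G = (-9.218, 8.677). ∠KGM = 64.5° gives GM at 18.90° from the x-axis; with |GM| = 24.8, M = (14.24, 16.71). Then |LM| = |M − L| = 4.818.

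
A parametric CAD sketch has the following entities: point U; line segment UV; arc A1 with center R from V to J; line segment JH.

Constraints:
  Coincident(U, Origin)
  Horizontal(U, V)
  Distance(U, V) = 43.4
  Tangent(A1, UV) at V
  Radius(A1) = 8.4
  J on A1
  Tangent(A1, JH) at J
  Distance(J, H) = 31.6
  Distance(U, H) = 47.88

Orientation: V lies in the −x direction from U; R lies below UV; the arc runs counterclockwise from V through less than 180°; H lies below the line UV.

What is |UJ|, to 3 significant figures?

51.7

Checks: U.y = 0.00, V.y = 0.00 ✓; |RJ| = 8.400 ✓; ∠(RJ, JH) = 90.00° ✓; |JH| = 31.60 ✓; |UH| = 47.88 ✓.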